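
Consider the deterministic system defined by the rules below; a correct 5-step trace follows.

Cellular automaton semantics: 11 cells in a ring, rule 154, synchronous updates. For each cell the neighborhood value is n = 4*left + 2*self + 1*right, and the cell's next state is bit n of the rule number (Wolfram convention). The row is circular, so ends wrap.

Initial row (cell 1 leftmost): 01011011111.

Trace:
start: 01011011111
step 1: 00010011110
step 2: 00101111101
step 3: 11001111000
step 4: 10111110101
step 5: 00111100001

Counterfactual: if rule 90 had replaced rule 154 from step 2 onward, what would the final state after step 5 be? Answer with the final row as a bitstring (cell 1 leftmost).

11011101000

(re-executing steps 2..5 under rule 90; state before step 2: 00010011110)
step 2: 00101110011
step 3: 11001011111
step 4: 01110010000
step 5: 11011101000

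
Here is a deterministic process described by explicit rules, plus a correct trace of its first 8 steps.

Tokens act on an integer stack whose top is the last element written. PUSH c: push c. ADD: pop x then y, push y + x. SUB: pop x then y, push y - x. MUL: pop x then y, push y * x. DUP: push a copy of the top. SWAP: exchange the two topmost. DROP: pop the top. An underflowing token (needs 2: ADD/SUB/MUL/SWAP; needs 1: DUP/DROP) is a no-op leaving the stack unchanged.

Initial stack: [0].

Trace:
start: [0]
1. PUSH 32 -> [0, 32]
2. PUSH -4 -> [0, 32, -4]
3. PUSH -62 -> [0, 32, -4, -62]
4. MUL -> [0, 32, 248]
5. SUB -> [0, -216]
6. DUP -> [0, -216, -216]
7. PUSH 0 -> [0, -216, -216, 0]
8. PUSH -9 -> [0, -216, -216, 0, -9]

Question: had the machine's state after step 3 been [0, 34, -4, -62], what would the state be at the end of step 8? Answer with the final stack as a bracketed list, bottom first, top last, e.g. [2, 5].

state after step 3 := [0, 34, -4, -62]
4. MUL -> [0, 34, 248]
5. SUB -> [0, -214]
6. DUP -> [0, -214, -214]
7. PUSH 0 -> [0, -214, -214, 0]
8. PUSH -9 -> [0, -214, -214, 0, -9]

[0, -214, -214, 0, -9]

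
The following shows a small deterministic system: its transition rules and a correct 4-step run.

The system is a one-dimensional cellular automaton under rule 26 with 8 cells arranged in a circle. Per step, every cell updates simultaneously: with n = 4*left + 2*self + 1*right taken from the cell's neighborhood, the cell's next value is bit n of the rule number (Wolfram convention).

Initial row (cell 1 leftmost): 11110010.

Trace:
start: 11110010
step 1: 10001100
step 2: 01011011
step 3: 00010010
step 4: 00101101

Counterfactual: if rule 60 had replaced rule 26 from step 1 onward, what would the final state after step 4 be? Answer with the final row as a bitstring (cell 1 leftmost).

11011101

(re-executing steps 1..4 under rule 60; state before step 1: 11110010)
step 1: 10001011
step 2: 01001110
step 3: 01101001
step 4: 11011101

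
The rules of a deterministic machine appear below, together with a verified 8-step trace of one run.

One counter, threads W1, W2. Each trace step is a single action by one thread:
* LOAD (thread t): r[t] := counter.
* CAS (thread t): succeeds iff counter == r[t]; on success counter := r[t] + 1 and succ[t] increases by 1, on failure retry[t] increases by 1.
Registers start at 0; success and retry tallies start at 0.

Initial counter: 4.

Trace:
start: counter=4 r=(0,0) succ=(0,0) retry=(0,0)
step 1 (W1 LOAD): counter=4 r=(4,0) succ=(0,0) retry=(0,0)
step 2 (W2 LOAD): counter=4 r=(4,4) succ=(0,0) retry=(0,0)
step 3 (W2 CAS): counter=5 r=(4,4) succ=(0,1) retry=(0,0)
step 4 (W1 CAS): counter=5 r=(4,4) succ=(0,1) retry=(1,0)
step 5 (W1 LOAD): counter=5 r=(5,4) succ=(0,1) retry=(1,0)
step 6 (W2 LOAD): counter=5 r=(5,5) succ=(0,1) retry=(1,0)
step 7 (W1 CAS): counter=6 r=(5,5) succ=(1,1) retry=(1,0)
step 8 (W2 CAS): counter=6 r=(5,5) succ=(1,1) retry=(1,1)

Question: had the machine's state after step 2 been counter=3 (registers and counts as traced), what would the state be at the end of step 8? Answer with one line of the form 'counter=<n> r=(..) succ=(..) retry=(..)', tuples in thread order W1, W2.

state after step 2 := counter=3 r=(4,4) succ=(0,0) retry=(0,0)
step 3 (W2 CAS): counter=3 r=(4,4) succ=(0,0) retry=(0,1)
step 4 (W1 CAS): counter=3 r=(4,4) succ=(0,0) retry=(1,1)
step 5 (W1 LOAD): counter=3 r=(3,4) succ=(0,0) retry=(1,1)
step 6 (W2 LOAD): counter=3 r=(3,3) succ=(0,0) retry=(1,1)
step 7 (W1 CAS): counter=4 r=(3,3) succ=(1,0) retry=(1,1)
step 8 (W2 CAS): counter=4 r=(3,3) succ=(1,0) retry=(1,2)

counter=4 r=(3,3) succ=(1,0) retry=(1,2)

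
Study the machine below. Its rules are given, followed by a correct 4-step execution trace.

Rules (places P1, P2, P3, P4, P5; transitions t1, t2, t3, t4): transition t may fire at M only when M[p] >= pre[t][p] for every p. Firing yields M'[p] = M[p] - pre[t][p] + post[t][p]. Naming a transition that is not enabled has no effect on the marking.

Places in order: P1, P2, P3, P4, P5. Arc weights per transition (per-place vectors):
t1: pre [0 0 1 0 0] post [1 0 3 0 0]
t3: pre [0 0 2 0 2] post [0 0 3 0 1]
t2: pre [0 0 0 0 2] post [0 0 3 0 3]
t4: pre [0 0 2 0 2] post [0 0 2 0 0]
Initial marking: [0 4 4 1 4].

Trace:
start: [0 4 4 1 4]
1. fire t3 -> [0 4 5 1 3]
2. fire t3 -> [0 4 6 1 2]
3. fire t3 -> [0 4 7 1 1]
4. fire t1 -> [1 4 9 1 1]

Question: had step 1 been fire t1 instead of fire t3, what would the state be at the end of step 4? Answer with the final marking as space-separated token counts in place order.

(re-executing from step 1 with the substitution; state before step 1: [0 4 4 1 4])
1. fire t1 -> [1 4 6 1 4]
2. fire t3 -> [1 4 7 1 3]
3. fire t3 -> [1 4 8 1 2]
4. fire t1 -> [2 4 10 1 2]

2 4 10 1 2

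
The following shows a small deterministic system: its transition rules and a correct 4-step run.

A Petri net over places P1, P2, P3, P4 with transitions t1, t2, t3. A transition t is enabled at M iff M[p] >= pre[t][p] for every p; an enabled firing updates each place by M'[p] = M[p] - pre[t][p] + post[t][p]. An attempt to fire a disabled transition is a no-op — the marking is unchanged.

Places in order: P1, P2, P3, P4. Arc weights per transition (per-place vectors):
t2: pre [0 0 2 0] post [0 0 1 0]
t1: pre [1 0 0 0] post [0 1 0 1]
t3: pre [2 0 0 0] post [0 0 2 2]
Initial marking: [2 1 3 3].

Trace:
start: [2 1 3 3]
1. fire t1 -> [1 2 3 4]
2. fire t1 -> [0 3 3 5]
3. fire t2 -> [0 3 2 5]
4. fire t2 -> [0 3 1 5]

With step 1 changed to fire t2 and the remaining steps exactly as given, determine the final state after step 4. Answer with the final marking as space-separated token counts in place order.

(re-executing from step 1 with the substitution; state before step 1: [2 1 3 3])
1. fire t2 -> [2 1 2 3]
2. fire t1 -> [1 2 2 4]
3. fire t2 -> [1 2 1 4]
4. fire t2 -> [1 2 1 4]

1 2 1 4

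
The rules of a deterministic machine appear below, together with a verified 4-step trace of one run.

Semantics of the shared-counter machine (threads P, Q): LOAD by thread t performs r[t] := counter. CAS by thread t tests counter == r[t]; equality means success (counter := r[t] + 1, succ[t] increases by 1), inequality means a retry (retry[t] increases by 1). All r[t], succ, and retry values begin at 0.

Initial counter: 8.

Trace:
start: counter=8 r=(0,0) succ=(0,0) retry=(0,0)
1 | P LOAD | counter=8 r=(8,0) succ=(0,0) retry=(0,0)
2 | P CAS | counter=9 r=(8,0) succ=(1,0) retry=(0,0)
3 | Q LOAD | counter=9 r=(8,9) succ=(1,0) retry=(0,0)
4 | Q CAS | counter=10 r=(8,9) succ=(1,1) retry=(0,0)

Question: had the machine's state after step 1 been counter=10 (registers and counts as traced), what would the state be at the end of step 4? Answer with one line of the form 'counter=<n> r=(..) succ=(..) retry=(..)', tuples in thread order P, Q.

counter=11 r=(8,10) succ=(0,1) retry=(1,0)

state after step 1 := counter=10 r=(8,0) succ=(0,0) retry=(0,0)
2 | P CAS | counter=10 r=(8,0) succ=(0,0) retry=(1,0)
3 | Q LOAD | counter=10 r=(8,10) succ=(0,0) retry=(1,0)
4 | Q CAS | counter=11 r=(8,10) succ=(0,1) retry=(1,0)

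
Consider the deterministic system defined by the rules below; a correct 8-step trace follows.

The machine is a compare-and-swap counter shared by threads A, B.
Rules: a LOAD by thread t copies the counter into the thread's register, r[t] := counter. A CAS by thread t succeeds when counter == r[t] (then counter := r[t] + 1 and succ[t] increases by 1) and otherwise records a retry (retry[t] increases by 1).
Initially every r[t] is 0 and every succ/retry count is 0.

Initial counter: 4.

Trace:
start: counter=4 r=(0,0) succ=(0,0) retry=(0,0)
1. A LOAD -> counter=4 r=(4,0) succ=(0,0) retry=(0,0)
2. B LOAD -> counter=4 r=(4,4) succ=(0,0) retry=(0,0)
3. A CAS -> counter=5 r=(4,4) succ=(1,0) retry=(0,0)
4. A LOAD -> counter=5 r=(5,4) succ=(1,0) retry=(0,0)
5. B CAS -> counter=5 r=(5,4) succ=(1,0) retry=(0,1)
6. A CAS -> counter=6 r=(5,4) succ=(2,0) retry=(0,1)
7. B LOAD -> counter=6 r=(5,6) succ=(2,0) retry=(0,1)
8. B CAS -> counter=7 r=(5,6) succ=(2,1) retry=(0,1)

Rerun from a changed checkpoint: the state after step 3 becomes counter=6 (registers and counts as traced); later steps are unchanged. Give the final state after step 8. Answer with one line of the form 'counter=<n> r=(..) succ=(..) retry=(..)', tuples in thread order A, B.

counter=8 r=(6,7) succ=(2,1) retry=(0,1)

state after step 3 := counter=6 r=(4,4) succ=(1,0) retry=(0,0)
4. A LOAD -> counter=6 r=(6,4) succ=(1,0) retry=(0,0)
5. B CAS -> counter=6 r=(6,4) succ=(1,0) retry=(0,1)
6. A CAS -> counter=7 r=(6,4) succ=(2,0) retry=(0,1)
7. B LOAD -> counter=7 r=(6,7) succ=(2,0) retry=(0,1)
8. B CAS -> counter=8 r=(6,7) succ=(2,1) retry=(0,1)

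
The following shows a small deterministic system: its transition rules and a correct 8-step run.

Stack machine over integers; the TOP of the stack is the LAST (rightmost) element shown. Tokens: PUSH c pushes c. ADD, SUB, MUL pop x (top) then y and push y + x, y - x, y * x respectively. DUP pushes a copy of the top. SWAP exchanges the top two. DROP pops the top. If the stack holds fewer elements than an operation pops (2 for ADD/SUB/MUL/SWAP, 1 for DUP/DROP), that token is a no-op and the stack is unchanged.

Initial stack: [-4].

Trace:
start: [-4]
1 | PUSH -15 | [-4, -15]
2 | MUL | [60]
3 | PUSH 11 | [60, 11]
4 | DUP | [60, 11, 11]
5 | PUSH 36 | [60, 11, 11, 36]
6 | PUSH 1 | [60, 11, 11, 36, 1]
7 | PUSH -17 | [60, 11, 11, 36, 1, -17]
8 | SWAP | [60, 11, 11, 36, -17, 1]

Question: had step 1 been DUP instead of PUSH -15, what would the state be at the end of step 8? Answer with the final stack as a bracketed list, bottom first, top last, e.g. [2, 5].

[16, 11, 11, 36, -17, 1]

(re-executing from step 1 with the substitution; state before step 1: [-4])
1 | DUP | [-4, -4]
2 | MUL | [16]
3 | PUSH 11 | [16, 11]
4 | DUP | [16, 11, 11]
5 | PUSH 36 | [16, 11, 11, 36]
6 | PUSH 1 | [16, 11, 11, 36, 1]
7 | PUSH -17 | [16, 11, 11, 36, 1, -17]
8 | SWAP | [16, 11, 11, 36, -17, 1]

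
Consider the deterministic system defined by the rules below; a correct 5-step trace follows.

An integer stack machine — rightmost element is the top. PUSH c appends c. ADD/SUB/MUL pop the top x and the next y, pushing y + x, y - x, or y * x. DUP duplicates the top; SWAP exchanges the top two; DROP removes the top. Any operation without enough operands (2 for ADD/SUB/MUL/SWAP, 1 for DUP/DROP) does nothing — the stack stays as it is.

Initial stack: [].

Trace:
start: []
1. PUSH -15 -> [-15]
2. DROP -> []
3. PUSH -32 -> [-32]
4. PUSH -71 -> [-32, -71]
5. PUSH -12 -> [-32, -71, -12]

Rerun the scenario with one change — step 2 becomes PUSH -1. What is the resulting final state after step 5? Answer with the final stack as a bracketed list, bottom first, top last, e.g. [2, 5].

[-15, -1, -32, -71, -12]

(re-executing from step 2 with the substitution; state before step 2: [-15])
2. PUSH -1 -> [-15, -1]
3. PUSH -32 -> [-15, -1, -32]
4. PUSH -71 -> [-15, -1, -32, -71]
5. PUSH -12 -> [-15, -1, -32, -71, -12]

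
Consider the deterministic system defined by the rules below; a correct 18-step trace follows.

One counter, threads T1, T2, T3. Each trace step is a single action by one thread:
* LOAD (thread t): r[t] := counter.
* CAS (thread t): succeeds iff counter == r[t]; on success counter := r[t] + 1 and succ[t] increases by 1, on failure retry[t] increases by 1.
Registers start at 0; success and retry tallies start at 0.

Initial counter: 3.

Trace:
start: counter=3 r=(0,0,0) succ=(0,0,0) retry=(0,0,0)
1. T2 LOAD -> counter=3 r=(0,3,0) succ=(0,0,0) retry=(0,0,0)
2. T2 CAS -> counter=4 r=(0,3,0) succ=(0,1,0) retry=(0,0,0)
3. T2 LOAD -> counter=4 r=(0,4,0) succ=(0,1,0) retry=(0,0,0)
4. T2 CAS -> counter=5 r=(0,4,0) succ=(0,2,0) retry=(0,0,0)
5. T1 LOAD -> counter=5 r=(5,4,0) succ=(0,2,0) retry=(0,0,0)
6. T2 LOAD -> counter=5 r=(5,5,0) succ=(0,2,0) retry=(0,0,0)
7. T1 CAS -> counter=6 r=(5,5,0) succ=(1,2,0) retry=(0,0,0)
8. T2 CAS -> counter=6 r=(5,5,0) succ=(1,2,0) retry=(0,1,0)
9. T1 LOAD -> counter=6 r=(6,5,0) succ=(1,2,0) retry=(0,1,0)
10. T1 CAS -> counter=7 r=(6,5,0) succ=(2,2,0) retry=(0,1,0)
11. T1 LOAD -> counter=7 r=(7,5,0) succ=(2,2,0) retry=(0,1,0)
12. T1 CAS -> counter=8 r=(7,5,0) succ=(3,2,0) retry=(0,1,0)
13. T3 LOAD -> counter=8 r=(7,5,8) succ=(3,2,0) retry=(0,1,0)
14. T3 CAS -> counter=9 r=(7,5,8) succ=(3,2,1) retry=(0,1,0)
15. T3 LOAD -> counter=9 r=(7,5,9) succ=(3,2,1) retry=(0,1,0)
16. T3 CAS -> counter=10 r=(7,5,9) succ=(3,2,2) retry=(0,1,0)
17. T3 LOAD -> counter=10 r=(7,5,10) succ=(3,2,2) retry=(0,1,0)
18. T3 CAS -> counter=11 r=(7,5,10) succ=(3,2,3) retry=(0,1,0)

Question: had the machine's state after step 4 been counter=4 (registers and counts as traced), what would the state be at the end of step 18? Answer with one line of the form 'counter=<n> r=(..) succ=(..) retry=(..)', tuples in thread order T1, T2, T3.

counter=10 r=(6,4,9) succ=(3,2,3) retry=(0,1,0)

state after step 4 := counter=4 r=(0,4,0) succ=(0,2,0) retry=(0,0,0)
5. T1 LOAD -> counter=4 r=(4,4,0) succ=(0,2,0) retry=(0,0,0)
6. T2 LOAD -> counter=4 r=(4,4,0) succ=(0,2,0) retry=(0,0,0)
7. T1 CAS -> counter=5 r=(4,4,0) succ=(1,2,0) retry=(0,0,0)
8. T2 CAS -> counter=5 r=(4,4,0) succ=(1,2,0) retry=(0,1,0)
9. T1 LOAD -> counter=5 r=(5,4,0) succ=(1,2,0) retry=(0,1,0)
10. T1 CAS -> counter=6 r=(5,4,0) succ=(2,2,0) retry=(0,1,0)
11. T1 LOAD -> counter=6 r=(6,4,0) succ=(2,2,0) retry=(0,1,0)
12. T1 CAS -> counter=7 r=(6,4,0) succ=(3,2,0) retry=(0,1,0)
13. T3 LOAD -> counter=7 r=(6,4,7) succ=(3,2,0) retry=(0,1,0)
14. T3 CAS -> counter=8 r=(6,4,7) succ=(3,2,1) retry=(0,1,0)
15. T3 LOAD -> counter=8 r=(6,4,8) succ=(3,2,1) retry=(0,1,0)
16. T3 CAS -> counter=9 r=(6,4,8) succ=(3,2,2) retry=(0,1,0)
17. T3 LOAD -> counter=9 r=(6,4,9) succ=(3,2,2) retry=(0,1,0)
18. T3 CAS -> counter=10 r=(6,4,9) succ=(3,2,3) retry=(0,1,0)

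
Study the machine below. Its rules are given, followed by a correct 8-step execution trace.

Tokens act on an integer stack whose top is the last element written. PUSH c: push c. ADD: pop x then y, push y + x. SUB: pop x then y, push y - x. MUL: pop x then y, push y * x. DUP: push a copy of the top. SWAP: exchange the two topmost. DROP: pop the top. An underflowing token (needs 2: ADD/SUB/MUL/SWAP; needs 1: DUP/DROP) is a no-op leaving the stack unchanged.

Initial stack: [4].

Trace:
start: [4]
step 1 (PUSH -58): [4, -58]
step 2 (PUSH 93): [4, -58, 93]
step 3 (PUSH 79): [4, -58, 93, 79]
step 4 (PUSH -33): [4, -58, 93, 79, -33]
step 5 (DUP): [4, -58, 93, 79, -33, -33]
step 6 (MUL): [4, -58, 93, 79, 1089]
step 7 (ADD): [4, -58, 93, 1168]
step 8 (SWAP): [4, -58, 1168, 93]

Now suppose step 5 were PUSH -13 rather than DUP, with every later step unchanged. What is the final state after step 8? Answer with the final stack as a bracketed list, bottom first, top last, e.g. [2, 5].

(re-executing from step 5 with the substitution; state before step 5: [4, -58, 93, 79, -33])
step 5 (PUSH -13): [4, -58, 93, 79, -33, -13]
step 6 (MUL): [4, -58, 93, 79, 429]
step 7 (ADD): [4, -58, 93, 508]
step 8 (SWAP): [4, -58, 508, 93]

[4, -58, 508, 93]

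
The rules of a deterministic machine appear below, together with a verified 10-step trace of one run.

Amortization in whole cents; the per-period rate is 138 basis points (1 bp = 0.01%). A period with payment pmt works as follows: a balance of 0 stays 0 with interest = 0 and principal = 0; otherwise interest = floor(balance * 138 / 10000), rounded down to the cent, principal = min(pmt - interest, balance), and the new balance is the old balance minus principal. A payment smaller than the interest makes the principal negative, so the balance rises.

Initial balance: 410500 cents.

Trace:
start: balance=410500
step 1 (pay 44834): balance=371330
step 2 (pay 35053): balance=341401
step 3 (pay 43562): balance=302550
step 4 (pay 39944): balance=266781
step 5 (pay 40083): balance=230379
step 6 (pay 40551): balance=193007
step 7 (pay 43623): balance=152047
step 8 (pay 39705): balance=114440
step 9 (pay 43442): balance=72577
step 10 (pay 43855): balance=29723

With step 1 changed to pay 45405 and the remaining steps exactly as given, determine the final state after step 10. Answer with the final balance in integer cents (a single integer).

29076

(re-executing from step 1 with the substitution; state before step 1: balance=410500)
step 1 (pay 45405): balance=370759
step 2 (pay 35053): balance=340822
step 3 (pay 43562): balance=301963
step 4 (pay 39944): balance=266186
step 5 (pay 40083): balance=229776
step 6 (pay 40551): balance=192395
step 7 (pay 43623): balance=151427
step 8 (pay 39705): balance=113811
step 9 (pay 43442): balance=71939
step 10 (pay 43855): balance=29076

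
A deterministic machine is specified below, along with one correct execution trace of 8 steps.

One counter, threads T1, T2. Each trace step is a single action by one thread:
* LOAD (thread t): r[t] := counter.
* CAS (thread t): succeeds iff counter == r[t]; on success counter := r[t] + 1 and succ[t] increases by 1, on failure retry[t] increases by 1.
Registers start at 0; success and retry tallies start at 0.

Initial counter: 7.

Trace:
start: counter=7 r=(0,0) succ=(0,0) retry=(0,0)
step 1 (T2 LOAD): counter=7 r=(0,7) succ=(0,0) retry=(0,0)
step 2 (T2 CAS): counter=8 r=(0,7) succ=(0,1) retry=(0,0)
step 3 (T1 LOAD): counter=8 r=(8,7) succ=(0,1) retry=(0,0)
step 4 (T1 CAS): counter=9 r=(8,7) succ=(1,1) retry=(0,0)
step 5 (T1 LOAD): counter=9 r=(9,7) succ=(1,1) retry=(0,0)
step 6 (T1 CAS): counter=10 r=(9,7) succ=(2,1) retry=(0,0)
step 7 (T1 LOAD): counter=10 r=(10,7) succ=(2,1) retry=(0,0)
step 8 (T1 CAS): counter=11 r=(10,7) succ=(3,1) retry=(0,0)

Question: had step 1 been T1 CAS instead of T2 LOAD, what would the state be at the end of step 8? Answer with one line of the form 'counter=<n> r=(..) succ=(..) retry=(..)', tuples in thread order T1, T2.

counter=10 r=(9,0) succ=(3,0) retry=(1,1)

(re-executing from step 1 with the substitution; state before step 1: counter=7 r=(0,0) succ=(0,0) retry=(0,0))
step 1 (T1 CAS): counter=7 r=(0,0) succ=(0,0) retry=(1,0)
step 2 (T2 CAS): counter=7 r=(0,0) succ=(0,0) retry=(1,1)
step 3 (T1 LOAD): counter=7 r=(7,0) succ=(0,0) retry=(1,1)
step 4 (T1 CAS): counter=8 r=(7,0) succ=(1,0) retry=(1,1)
step 5 (T1 LOAD): counter=8 r=(8,0) succ=(1,0) retry=(1,1)
step 6 (T1 CAS): counter=9 r=(8,0) succ=(2,0) retry=(1,1)
step 7 (T1 LOAD): counter=9 r=(9,0) succ=(2,0) retry=(1,1)
step 8 (T1 CAS): counter=10 r=(9,0) succ=(3,0) retry=(1,1)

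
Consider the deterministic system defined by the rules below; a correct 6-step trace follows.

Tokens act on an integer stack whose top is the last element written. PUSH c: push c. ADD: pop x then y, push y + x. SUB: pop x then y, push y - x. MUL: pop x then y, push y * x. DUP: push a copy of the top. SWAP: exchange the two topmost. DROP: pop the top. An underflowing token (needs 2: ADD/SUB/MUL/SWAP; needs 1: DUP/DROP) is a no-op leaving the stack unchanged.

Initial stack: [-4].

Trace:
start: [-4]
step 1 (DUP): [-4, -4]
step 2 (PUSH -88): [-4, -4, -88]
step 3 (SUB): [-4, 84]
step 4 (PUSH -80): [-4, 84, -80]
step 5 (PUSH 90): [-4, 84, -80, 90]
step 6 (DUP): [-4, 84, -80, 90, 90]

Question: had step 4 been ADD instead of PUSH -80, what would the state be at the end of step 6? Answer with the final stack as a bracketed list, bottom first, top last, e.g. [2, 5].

[80, 90, 90]

(re-executing from step 4 with the substitution; state before step 4: [-4, 84])
step 4 (ADD): [80]
step 5 (PUSH 90): [80, 90]
step 6 (DUP): [80, 90, 90]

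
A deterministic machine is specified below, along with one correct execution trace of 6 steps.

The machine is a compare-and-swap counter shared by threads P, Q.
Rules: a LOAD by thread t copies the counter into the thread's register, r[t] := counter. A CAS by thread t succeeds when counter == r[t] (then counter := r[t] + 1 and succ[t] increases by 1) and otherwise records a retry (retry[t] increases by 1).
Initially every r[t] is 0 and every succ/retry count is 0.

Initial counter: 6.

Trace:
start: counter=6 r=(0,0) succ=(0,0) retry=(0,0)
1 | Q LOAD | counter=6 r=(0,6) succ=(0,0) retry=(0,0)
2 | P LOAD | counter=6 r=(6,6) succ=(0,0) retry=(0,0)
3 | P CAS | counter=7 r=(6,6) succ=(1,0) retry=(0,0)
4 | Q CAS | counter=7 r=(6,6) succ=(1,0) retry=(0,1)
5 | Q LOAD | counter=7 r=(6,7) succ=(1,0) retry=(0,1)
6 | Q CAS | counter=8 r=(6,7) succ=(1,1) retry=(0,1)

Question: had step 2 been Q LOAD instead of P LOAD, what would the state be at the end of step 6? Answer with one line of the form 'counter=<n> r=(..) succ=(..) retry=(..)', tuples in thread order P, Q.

(re-executing from step 2 with the substitution; state before step 2: counter=6 r=(0,6) succ=(0,0) retry=(0,0))
2 | Q LOAD | counter=6 r=(0,6) succ=(0,0) retry=(0,0)
3 | P CAS | counter=6 r=(0,6) succ=(0,0) retry=(1,0)
4 | Q CAS | counter=7 r=(0,6) succ=(0,1) retry=(1,0)
5 | Q LOAD | counter=7 r=(0,7) succ=(0,1) retry=(1,0)
6 | Q CAS | counter=8 r=(0,7) succ=(0,2) retry=(1,0)

counter=8 r=(0,7) succ=(0,2) retry=(1,0)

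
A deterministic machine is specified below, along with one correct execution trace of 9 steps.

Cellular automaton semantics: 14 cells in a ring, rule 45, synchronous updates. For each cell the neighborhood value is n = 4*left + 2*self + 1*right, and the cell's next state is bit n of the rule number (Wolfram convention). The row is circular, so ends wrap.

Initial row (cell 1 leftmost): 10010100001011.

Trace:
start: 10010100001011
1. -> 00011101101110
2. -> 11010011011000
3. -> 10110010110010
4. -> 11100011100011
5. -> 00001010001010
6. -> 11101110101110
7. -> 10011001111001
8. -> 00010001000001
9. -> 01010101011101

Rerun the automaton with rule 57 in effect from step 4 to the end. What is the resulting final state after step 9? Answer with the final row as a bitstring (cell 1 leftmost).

01010101010101

(re-executing steps 4..9 under rule 57; state before step 4: 10110010110010)
4. -> 01101001101001
5. -> 11010101010100
6. -> 10101010101010
7. -> 01010101010101
8. -> 10101010101010
9. -> 01010101010101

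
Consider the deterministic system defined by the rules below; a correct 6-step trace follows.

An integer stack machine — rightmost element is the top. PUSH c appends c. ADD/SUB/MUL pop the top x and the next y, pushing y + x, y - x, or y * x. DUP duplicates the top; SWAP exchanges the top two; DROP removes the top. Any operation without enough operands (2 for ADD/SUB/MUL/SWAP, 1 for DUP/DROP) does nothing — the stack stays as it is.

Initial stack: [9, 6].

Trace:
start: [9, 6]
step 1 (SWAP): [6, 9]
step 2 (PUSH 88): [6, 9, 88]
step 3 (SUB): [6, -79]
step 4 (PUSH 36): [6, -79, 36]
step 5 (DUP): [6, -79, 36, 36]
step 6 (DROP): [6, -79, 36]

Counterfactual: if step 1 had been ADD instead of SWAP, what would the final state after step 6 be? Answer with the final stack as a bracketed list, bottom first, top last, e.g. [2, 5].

(re-executing from step 1 with the substitution; state before step 1: [9, 6])
step 1 (ADD): [15]
step 2 (PUSH 88): [15, 88]
step 3 (SUB): [-73]
step 4 (PUSH 36): [-73, 36]
step 5 (DUP): [-73, 36, 36]
step 6 (DROP): [-73, 36]

[-73, 36]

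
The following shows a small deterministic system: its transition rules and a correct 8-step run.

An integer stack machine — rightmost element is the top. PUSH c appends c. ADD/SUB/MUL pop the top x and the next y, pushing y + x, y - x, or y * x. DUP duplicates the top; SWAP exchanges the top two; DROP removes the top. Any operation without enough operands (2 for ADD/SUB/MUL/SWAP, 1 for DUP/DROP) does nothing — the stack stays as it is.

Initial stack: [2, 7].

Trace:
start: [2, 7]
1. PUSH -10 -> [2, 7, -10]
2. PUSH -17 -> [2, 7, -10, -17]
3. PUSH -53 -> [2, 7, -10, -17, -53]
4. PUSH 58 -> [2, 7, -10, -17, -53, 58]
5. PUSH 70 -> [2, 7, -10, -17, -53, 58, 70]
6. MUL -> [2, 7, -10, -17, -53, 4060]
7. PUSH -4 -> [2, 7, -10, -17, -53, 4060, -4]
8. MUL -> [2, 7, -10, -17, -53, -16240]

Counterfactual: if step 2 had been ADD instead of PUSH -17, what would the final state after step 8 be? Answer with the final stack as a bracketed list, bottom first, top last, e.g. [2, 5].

(re-executing from step 2 with the substitution; state before step 2: [2, 7, -10])
2. ADD -> [2, -3]
3. PUSH -53 -> [2, -3, -53]
4. PUSH 58 -> [2, -3, -53, 58]
5. PUSH 70 -> [2, -3, -53, 58, 70]
6. MUL -> [2, -3, -53, 4060]
7. PUSH -4 -> [2, -3, -53, 4060, -4]
8. MUL -> [2, -3, -53, -16240]

[2, -3, -53, -16240]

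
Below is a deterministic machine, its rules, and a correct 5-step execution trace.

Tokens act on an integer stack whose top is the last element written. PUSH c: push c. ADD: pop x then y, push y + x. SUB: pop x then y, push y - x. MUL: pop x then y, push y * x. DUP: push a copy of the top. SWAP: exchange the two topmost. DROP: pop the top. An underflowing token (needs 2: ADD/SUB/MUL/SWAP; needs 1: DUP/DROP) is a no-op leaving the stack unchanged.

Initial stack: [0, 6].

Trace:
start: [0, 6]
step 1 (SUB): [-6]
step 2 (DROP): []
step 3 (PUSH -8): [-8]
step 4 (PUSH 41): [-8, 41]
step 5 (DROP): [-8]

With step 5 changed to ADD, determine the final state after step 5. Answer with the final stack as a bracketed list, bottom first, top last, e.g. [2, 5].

(re-executing from step 5 with the substitution; state before step 5: [-8, 41])
step 5 (ADD): [33]

[33]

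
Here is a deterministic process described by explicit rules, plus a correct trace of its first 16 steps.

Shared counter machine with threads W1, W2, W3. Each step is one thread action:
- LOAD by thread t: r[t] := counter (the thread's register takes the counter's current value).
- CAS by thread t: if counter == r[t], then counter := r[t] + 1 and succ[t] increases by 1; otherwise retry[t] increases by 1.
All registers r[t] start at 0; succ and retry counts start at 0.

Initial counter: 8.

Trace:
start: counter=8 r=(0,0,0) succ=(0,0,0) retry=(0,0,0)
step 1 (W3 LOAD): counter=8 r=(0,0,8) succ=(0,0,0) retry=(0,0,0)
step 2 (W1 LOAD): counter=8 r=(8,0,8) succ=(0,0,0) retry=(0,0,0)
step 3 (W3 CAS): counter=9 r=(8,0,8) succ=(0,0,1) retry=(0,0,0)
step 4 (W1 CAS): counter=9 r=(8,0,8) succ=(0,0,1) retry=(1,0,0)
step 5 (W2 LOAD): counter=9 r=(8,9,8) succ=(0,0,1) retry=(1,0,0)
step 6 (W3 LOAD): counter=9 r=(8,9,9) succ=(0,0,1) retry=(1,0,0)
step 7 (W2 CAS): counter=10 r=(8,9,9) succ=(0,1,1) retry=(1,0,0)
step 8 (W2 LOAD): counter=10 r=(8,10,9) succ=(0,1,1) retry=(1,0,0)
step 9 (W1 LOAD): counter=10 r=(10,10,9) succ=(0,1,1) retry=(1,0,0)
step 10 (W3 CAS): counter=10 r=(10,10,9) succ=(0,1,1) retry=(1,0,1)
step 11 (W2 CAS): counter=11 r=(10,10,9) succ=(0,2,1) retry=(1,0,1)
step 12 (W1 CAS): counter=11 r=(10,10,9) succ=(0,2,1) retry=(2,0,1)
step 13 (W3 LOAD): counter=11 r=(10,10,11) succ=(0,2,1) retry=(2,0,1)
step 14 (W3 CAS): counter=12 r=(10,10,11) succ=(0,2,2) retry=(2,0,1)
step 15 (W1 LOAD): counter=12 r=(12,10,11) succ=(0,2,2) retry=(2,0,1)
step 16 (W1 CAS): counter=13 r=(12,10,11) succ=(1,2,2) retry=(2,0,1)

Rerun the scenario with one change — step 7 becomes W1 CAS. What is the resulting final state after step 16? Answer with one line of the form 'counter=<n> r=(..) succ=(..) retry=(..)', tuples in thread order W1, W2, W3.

counter=12 r=(11,9,10) succ=(1,0,3) retry=(3,1,0)

(re-executing from step 7 with the substitution; state before step 7: counter=9 r=(8,9,9) succ=(0,0,1) retry=(1,0,0))
step 7 (W1 CAS): counter=9 r=(8,9,9) succ=(0,0,1) retry=(2,0,0)
step 8 (W2 LOAD): counter=9 r=(8,9,9) succ=(0,0,1) retry=(2,0,0)
step 9 (W1 LOAD): counter=9 r=(9,9,9) succ=(0,0,1) retry=(2,0,0)
step 10 (W3 CAS): counter=10 r=(9,9,9) succ=(0,0,2) retry=(2,0,0)
step 11 (W2 CAS): counter=10 r=(9,9,9) succ=(0,0,2) retry=(2,1,0)
step 12 (W1 CAS): counter=10 r=(9,9,9) succ=(0,0,2) retry=(3,1,0)
step 13 (W3 LOAD): counter=10 r=(9,9,10) succ=(0,0,2) retry=(3,1,0)
step 14 (W3 CAS): counter=11 r=(9,9,10) succ=(0,0,3) retry=(3,1,0)
step 15 (W1 LOAD): counter=11 r=(11,9,10) succ=(0,0,3) retry=(3,1,0)
step 16 (W1 CAS): counter=12 r=(11,9,10) succ=(1,0,3) retry=(3,1,0)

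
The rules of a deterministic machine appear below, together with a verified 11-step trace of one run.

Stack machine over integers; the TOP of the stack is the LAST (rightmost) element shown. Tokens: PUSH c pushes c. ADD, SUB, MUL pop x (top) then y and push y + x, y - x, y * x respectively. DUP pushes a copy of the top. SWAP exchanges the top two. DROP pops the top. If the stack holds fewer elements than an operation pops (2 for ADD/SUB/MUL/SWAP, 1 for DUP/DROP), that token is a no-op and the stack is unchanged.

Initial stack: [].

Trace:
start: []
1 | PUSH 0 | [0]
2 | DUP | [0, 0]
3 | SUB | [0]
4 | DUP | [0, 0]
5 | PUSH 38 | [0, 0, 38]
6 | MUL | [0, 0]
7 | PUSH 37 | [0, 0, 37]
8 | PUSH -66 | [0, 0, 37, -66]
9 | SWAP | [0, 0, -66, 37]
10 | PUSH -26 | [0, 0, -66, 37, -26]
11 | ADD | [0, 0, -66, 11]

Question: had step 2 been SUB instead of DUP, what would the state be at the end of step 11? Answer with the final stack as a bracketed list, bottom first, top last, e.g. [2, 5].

(re-executing from step 2 with the substitution; state before step 2: [0])
2 | SUB | [0]
3 | SUB | [0]
4 | DUP | [0, 0]
5 | PUSH 38 | [0, 0, 38]
6 | MUL | [0, 0]
7 | PUSH 37 | [0, 0, 37]
8 | PUSH -66 | [0, 0, 37, -66]
9 | SWAP | [0, 0, -66, 37]
10 | PUSH -26 | [0, 0, -66, 37, -26]
11 | ADD | [0, 0, -66, 11]

[0, 0, -66, 11]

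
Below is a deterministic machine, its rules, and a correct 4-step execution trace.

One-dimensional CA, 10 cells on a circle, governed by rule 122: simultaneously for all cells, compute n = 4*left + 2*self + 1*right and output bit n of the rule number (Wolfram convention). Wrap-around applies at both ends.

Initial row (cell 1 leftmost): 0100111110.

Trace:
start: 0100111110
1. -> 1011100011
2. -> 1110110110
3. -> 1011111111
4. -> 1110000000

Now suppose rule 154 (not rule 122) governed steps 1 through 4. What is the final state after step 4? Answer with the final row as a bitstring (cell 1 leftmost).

(re-executing steps 1..4 under rule 154; state before step 1: 0100111110)
1. -> 1011111101
2. -> 0011111001
3. -> 1111110110
4. -> 1111100100

1111100100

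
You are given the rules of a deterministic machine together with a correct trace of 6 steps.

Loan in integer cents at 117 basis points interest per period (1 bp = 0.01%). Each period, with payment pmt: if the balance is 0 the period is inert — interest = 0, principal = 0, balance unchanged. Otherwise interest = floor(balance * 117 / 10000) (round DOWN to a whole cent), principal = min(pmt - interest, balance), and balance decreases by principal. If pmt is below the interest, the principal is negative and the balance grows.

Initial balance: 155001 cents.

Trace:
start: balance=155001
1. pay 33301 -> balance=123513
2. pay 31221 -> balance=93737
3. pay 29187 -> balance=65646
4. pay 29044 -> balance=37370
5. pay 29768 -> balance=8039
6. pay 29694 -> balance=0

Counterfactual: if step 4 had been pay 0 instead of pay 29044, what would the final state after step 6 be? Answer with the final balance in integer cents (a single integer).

8166

(re-executing from step 4 with the substitution; state before step 4: balance=65646)
4. pay 0 -> balance=66414
5. pay 29768 -> balance=37423
6. pay 29694 -> balance=8166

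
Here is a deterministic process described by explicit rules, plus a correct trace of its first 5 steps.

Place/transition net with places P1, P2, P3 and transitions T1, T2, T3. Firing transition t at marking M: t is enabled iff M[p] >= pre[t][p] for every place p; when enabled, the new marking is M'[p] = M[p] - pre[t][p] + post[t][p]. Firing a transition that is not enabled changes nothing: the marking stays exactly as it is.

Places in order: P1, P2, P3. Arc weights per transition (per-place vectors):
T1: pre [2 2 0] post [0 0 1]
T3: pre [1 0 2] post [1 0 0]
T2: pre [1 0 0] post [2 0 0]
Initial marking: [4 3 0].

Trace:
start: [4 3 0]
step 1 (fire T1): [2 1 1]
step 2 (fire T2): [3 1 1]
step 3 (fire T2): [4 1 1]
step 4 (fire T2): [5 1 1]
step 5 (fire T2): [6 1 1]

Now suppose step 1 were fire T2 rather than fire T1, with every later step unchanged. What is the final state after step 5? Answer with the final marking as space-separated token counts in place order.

9 3 0

(re-executing from step 1 with the substitution; state before step 1: [4 3 0])
step 1 (fire T2): [5 3 0]
step 2 (fire T2): [6 3 0]
step 3 (fire T2): [7 3 0]
step 4 (fire T2): [8 3 0]
step 5 (fire T2): [9 3 0]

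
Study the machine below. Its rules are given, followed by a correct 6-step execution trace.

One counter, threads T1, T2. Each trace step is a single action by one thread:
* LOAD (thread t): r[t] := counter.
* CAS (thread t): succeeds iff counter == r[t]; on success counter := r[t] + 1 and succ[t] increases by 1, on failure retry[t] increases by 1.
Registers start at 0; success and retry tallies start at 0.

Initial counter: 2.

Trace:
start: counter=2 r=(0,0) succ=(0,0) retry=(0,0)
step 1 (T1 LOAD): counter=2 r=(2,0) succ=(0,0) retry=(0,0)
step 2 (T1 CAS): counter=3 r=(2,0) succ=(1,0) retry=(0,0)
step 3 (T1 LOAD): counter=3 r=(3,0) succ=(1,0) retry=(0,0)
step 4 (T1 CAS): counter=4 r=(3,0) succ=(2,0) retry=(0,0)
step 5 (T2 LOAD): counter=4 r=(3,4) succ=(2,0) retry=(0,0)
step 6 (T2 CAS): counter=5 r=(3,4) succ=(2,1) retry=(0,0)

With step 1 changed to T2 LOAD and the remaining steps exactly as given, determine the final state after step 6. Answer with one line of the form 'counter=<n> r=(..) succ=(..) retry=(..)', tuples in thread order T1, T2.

(re-executing from step 1 with the substitution; state before step 1: counter=2 r=(0,0) succ=(0,0) retry=(0,0))
step 1 (T2 LOAD): counter=2 r=(0,2) succ=(0,0) retry=(0,0)
step 2 (T1 CAS): counter=2 r=(0,2) succ=(0,0) retry=(1,0)
step 3 (T1 LOAD): counter=2 r=(2,2) succ=(0,0) retry=(1,0)
step 4 (T1 CAS): counter=3 r=(2,2) succ=(1,0) retry=(1,0)
step 5 (T2 LOAD): counter=3 r=(2,3) succ=(1,0) retry=(1,0)
step 6 (T2 CAS): counter=4 r=(2,3) succ=(1,1) retry=(1,0)

counter=4 r=(2,3) succ=(1,1) retry=(1,0)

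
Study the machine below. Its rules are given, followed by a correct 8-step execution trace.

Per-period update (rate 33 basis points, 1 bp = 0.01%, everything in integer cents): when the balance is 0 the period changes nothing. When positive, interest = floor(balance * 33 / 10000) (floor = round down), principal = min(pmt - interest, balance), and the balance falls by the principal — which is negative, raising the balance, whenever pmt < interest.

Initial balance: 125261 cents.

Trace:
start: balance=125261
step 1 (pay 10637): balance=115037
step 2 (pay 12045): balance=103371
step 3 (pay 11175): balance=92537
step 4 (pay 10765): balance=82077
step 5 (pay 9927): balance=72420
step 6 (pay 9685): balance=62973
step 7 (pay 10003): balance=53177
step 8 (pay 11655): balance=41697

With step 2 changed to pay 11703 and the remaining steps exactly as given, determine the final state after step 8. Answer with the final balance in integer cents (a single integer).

42046

(re-executing from step 2 with the substitution; state before step 2: balance=115037)
step 2 (pay 11703): balance=103713
step 3 (pay 11175): balance=92880
step 4 (pay 10765): balance=82421
step 5 (pay 9927): balance=72765
step 6 (pay 9685): balance=63320
step 7 (pay 10003): balance=53525
step 8 (pay 11655): balance=42046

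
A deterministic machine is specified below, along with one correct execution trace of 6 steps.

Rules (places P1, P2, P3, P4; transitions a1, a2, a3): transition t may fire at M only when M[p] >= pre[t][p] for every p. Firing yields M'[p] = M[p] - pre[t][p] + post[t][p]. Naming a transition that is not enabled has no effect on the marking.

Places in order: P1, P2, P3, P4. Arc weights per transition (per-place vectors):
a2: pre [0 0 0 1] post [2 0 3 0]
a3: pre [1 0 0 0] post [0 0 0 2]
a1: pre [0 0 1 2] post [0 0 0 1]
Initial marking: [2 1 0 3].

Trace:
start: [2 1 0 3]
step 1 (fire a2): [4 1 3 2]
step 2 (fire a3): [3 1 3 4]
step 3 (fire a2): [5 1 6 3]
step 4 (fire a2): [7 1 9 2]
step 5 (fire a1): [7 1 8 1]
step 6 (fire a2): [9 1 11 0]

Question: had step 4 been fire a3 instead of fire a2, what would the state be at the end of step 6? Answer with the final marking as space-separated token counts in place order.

(re-executing from step 4 with the substitution; state before step 4: [5 1 6 3])
step 4 (fire a3): [4 1 6 5]
step 5 (fire a1): [4 1 5 4]
step 6 (fire a2): [6 1 8 3]

6 1 8 3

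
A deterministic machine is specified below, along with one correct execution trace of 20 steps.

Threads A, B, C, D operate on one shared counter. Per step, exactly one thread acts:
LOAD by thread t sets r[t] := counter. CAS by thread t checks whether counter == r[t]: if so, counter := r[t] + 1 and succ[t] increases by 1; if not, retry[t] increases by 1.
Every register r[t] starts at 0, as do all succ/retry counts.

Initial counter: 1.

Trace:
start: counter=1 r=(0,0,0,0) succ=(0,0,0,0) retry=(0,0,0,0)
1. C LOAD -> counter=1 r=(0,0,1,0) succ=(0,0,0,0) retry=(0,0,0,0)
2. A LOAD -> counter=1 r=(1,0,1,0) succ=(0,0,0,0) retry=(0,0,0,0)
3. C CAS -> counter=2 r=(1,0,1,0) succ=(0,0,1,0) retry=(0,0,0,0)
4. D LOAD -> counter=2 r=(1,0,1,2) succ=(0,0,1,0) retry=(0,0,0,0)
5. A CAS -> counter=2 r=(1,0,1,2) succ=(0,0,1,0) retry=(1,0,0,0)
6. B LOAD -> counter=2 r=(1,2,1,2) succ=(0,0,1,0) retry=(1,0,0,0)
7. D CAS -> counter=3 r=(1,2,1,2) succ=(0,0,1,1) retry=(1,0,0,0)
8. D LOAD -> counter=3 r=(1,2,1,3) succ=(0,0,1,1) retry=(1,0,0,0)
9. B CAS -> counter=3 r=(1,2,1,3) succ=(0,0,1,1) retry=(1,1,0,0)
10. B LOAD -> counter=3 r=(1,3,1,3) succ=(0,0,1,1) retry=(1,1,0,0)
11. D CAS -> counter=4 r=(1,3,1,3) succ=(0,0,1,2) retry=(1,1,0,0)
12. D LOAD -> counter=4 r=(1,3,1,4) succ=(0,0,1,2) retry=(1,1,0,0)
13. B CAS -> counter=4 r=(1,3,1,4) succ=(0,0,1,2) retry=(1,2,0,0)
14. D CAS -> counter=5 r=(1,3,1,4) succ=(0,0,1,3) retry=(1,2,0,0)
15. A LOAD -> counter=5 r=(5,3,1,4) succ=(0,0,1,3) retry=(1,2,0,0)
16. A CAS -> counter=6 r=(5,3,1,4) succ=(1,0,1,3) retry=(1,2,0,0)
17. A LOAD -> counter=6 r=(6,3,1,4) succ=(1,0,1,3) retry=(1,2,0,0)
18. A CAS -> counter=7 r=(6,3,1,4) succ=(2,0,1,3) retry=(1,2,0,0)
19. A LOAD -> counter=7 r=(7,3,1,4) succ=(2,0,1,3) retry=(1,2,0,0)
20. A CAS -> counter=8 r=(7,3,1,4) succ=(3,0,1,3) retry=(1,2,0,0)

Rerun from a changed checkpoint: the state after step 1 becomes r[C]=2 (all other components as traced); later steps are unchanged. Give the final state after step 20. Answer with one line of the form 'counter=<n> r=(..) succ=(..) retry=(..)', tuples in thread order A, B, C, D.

state after step 1 := counter=1 r=(0,0,2,0) succ=(0,0,0,0) retry=(0,0,0,0)
2. A LOAD -> counter=1 r=(1,0,2,0) succ=(0,0,0,0) retry=(0,0,0,0)
3. C CAS -> counter=1 r=(1,0,2,0) succ=(0,0,0,0) retry=(0,0,1,0)
4. D LOAD -> counter=1 r=(1,0,2,1) succ=(0,0,0,0) retry=(0,0,1,0)
5. A CAS -> counter=2 r=(1,0,2,1) succ=(1,0,0,0) retry=(0,0,1,0)
6. B LOAD -> counter=2 r=(1,2,2,1) succ=(1,0,0,0) retry=(0,0,1,0)
7. D CAS -> counter=2 r=(1,2,2,1) succ=(1,0,0,0) retry=(0,0,1,1)
8. D LOAD -> counter=2 r=(1,2,2,2) succ=(1,0,0,0) retry=(0,0,1,1)
9. B CAS -> counter=3 r=(1,2,2,2) succ=(1,1,0,0) retry=(0,0,1,1)
10. B LOAD -> counter=3 r=(1,3,2,2) succ=(1,1,0,0) retry=(0,0,1,1)
11. D CAS -> counter=3 r=(1,3,2,2) succ=(1,1,0,0) retry=(0,0,1,2)
12. D LOAD -> counter=3 r=(1,3,2,3) succ=(1,1,0,0) retry=(0,0,1,2)
13. B CAS -> counter=4 r=(1,3,2,3) succ=(1,2,0,0) retry=(0,0,1,2)
14. D CAS -> counter=4 r=(1,3,2,3) succ=(1,2,0,0) retry=(0,0,1,3)
15. A LOAD -> counter=4 r=(4,3,2,3) succ=(1,2,0,0) retry=(0,0,1,3)
16. A CAS -> counter=5 r=(4,3,2,3) succ=(2,2,0,0) retry=(0,0,1,3)
17. A LOAD -> counter=5 r=(5,3,2,3) succ=(2,2,0,0) retry=(0,0,1,3)
18. A CAS -> counter=6 r=(5,3,2,3) succ=(3,2,0,0) retry=(0,0,1,3)
19. A LOAD -> counter=6 r=(6,3,2,3) succ=(3,2,0,0) retry=(0,0,1,3)
20. A CAS -> counter=7 r=(6,3,2,3) succ=(4,2,0,0) retry=(0,0,1,3)

counter=7 r=(6,3,2,3) succ=(4,2,0,0) retry=(0,0,1,3)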